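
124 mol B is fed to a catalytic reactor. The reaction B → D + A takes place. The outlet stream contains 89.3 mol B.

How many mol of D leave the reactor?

34.7 mol

For B: n = n₀ − 1ξ → 89.3 = 124 − 1ξ, giving ξ = 34.7 mol.
Outlet amounts (n = n₀ + ν ξ):
  B: 124 − 1(34.7) = 89.3
  D: 0 + 1(34.7) = 34.7
  A: 0 + 1(34.7) = 34.7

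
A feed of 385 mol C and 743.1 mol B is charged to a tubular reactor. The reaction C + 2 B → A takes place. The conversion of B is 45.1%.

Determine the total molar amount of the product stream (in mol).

B reacted = 0.451 × 743.1 = 335.1 mol; ν_B = −2, so ξ = 335.1/2 = 167.6 mol.
Outlet amounts (n = n₀ + ν ξ):
  C: 385 − 1(167.6) = 217.4
  B: 743.1 − 2(167.6) = 408
  A: 0 + 1(167.6) = 167.6
Total out = 217.4 + 408 + 167.6 = 793 mol.

793 mol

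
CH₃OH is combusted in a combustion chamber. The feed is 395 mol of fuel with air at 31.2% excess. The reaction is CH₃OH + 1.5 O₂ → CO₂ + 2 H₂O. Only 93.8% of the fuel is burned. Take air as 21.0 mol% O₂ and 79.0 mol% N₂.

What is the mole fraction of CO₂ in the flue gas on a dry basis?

Stoichiometric O₂ = 1.5 × 395 = 592.5 mol; O₂ fed = 592.5 × 1.312 = 777.4 mol.
N₂ fed = 777.4 × 79/21 = 2924 mol.
Fuel reacted = 0.938 × 395 → ξ = 370.5 mol.
Outlet (n = n₀ + ν ξ):
  CH₃OH: 395 − 1(370.5) = 24.49
  O₂: 777.4 − 1.5(370.5) = 221.6
  N₂: 2924 (inert)
  CO₂: 0 + 1(370.5) = 370.5
  H₂O: 0 + 2(370.5) = 741
Dry total = 3541 mol; y_CO₂ (dry) = 370.5 / 3541 = 0.1046.

0.105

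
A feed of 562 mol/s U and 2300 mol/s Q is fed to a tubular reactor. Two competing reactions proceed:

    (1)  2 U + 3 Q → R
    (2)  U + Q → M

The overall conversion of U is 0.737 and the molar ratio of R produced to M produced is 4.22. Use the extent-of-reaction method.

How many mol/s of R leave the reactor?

Conversion of U: U consumed = 0.737 × 562 = 414.2 mol/s = 2ξ₁ + 1ξ₂.
Selectivity: 1ξ₁ / (1ξ₂) = 4.22 → ξ₁ = 4.22 ξ₂.
Substitute: (2·4.22 + 1) ξ₂ = 414.2 → ξ₂ = 43.88 mol/s, ξ₁ = 185.2 mol/s.
Outlet amounts (n = n₀ + Σ ν·ξ):
  U: 562 − 2(185.2) − 1(43.88) = 147.8
  Q: 2300 − 3(185.2) − 1(43.88) = 1701
  R: 0 + 1(185.2) = 185.2
  M: 0 + 1(43.88) = 43.88

185 mol/s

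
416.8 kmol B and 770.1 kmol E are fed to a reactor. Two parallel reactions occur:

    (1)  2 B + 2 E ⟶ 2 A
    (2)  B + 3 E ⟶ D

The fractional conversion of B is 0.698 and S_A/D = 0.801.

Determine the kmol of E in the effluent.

Conversion of B: B consumed = 0.698 × 416.8 = 290.9 kmol = 2ξ₁ + 1ξ₂.
Selectivity: 2ξ₁ / (1ξ₂) = 0.801 → ξ₁ = 0.4005 ξ₂.
Substitute: (2·0.4005 + 1) ξ₂ = 290.9 → ξ₂ = 161.5 kmol, ξ₁ = 64.7 kmol.
Outlet amounts (n = n₀ + Σ ν·ξ):
  B: 416.8 − 2(64.7) − 1(161.5) = 125.9
  E: 770.1 − 2(64.7) − 3(161.5) = 156.1
  A: 0 + 2(64.7) = 129.4
  D: 0 + 1(161.5) = 161.5

156 kmol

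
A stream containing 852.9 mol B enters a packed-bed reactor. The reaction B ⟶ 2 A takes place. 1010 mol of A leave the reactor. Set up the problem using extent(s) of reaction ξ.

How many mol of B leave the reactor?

For A: n = n₀ + 2ξ → 1010 = 0 + 2ξ, giving ξ = 505 mol.
Outlet amounts (n = n₀ + ν ξ):
  B: 852.9 − 1(505) = 347.9
  A: 0 + 2(505) = 1010

348 mol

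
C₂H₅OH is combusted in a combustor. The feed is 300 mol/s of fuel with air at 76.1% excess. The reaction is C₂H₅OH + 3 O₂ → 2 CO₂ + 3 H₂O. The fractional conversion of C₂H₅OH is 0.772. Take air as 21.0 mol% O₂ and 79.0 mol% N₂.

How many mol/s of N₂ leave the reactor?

Stoichiometric O₂ = 3 × 300 = 900 mol/s; O₂ fed = 900 × 1.761 = 1585 mol/s.
N₂ fed = 1585 × 79/21 = 5962 mol/s.
Fuel reacted = 0.772 × 300 → ξ = 231.6 mol/s.
Outlet (n = n₀ + ν ξ):
  C₂H₅OH: 300 − 1(231.6) = 68.4
  O₂: 1585 − 3(231.6) = 890.1
  N₂: 5962 (inert)
  CO₂: 0 + 2(231.6) = 463.2
  H₂O: 0 + 3(231.6) = 694.8

5960 mol/s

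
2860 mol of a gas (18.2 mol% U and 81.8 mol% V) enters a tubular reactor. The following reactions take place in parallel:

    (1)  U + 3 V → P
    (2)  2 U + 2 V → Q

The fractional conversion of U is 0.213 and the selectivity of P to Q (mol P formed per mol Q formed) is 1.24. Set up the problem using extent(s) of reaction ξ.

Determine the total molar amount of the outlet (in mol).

2630 mol

Conversion of U: U consumed = 0.213 × 520.5 = 110.9 mol = 1ξ₁ + 2ξ₂.
Selectivity: 1ξ₁ / (1ξ₂) = 1.24 → ξ₁ = 1.24 ξ₂.
Substitute: (1·1.24 + 2) ξ₂ = 110.9 → ξ₂ = 34.22 mol, ξ₁ = 42.43 mol.
Outlet amounts (n = n₀ + Σ ν·ξ):
  U: 520.5 − 1(42.43) − 2(34.22) = 409.6
  V: 2339 − 3(42.43) − 2(34.22) = 2144
  P: 0 + 1(42.43) = 42.43
  Q: 0 + 1(34.22) = 34.22
Total out = 409.6 + 2144 + 42.43 + 34.22 = 2630 mol.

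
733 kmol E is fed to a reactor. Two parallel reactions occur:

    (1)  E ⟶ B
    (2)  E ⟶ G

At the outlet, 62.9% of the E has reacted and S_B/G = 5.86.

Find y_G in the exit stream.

Conversion of E: E consumed = 0.629 × 733 = 461.1 kmol = 1ξ₁ + 1ξ₂.
Selectivity: 1ξ₁ / (1ξ₂) = 5.86 → ξ₁ = 5.86 ξ₂.
Substitute: (1·5.86 + 1) ξ₂ = 461.1 → ξ₂ = 67.21 kmol, ξ₁ = 393.8 kmol.
Outlet amounts (n = n₀ + Σ ν·ξ):
  E: 733 − 1(393.8) − 1(67.21) = 271.9
  B: 0 + 1(393.8) = 393.8
  G: 0 + 1(67.21) = 67.21
Total out = 733 kmol; y_G = 67.21 / 733 = 0.09169.

0.0917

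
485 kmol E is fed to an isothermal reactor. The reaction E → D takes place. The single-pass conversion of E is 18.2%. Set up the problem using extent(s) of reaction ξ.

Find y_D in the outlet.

E reacted = 0.182 × 485 = 88.27 kmol; ν_E = −1, so ξ = 88.27/1 = 88.27 kmol.
Outlet amounts (n = n₀ + ν ξ):
  E: 485 − 1(88.27) = 396.7
  D: 0 + 1(88.27) = 88.27
Total out = 485 kmol; y_D = 88.27 / 485 = 0.182.

0.182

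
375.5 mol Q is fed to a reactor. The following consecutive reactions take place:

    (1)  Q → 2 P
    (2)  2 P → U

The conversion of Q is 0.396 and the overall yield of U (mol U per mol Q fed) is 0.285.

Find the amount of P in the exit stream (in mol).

Conversion of Q: Q consumed = 1ξ₁ = 0.396 × 375.5 → ξ₁ = 148.7 mol.
Yield of U: 1ξ₂ / 375.5 = 0.285 → ξ₂ = 107 mol.
Outlet amounts (n = n₀ + Σ ν·ξ):
  Q: 375.5 − 1(148.7) = 226.8
  P: 0 + 2(148.7) − 2(107) = 83.36
  U: 0 + 1(107) = 107

83.4 mol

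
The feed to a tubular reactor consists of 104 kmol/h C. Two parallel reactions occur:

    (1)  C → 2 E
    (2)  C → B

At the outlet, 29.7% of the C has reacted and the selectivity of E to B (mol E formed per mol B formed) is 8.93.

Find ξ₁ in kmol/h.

ξ₁ = 25.2 kmol/h

Conversion of C: C consumed = 0.297 × 104 = 30.89 kmol/h = 1ξ₁ + 1ξ₂.
Selectivity: 2ξ₁ / (1ξ₂) = 8.93 → ξ₁ = 4.465 ξ₂.
Substitute: (1·4.465 + 1) ξ₂ = 30.89 → ξ₂ = 5.652 kmol/h, ξ₁ = 25.24 kmol/h.
Outlet amounts (n = n₀ + Σ ν·ξ):
  C: 104 − 1(25.24) − 1(5.652) = 73.11
  E: 0 + 2(25.24) = 50.47
  B: 0 + 1(5.652) = 5.652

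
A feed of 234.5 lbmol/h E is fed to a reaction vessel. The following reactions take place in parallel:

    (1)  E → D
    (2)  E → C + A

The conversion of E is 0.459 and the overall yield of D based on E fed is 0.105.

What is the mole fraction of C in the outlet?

0.261

Yield of D: 1ξ₁ / 234.5 = 0.105 → ξ₁ = 24.62 lbmol/h.
Conversion of E: 1ξ₁ + 1ξ₂ = 0.459 × 234.5 = 107.6 → ξ₂ = 83.01 lbmol/h.
Outlet amounts (n = n₀ + Σ ν·ξ):
  E: 234.5 − 1(24.62) − 1(83.01) = 126.9
  D: 0 + 1(24.62) = 24.62
  C: 0 + 1(83.01) = 83.01
  A: 0 + 1(83.01) = 83.01
Total out = 317.5 lbmol/h; y_C = 83.01 / 317.5 = 0.2614.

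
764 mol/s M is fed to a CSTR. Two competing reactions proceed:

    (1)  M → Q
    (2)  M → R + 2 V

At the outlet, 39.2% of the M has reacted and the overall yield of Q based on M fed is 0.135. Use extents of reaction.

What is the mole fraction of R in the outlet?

Yield of Q: 1ξ₁ / 764 = 0.135 → ξ₁ = 103.1 mol/s.
Conversion of M: 1ξ₁ + 1ξ₂ = 0.392 × 764 = 299.5 → ξ₂ = 196.3 mol/s.
Outlet amounts (n = n₀ + Σ ν·ξ):
  M: 764 − 1(103.1) − 1(196.3) = 464.5
  Q: 0 + 1(103.1) = 103.1
  R: 0 + 1(196.3) = 196.3
  V: 0 + 2(196.3) = 392.7
Total out = 1157 mol/s; y_R = 196.3 / 1157 = 0.1697.

0.17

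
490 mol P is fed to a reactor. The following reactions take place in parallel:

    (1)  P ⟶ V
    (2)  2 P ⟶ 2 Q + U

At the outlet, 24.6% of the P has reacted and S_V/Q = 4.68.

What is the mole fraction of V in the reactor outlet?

Conversion of P: P consumed = 0.246 × 490 = 120.5 mol = 1ξ₁ + 2ξ₂.
Selectivity: 1ξ₁ / (2ξ₂) = 4.68 → ξ₁ = 9.36 ξ₂.
Substitute: (1·9.36 + 2) ξ₂ = 120.5 → ξ₂ = 10.61 mol, ξ₁ = 99.32 mol.
Outlet amounts (n = n₀ + Σ ν·ξ):
  P: 490 − 1(99.32) − 2(10.61) = 369.5
  V: 0 + 1(99.32) = 99.32
  Q: 0 + 2(10.61) = 21.22
  U: 0 + 1(10.61) = 10.61
Total out = 500.6 mol; y_V = 99.32 / 500.6 = 0.1984.

0.198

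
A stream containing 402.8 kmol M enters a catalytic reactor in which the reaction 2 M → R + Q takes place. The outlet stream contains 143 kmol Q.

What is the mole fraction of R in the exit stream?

For Q: n = n₀ + 1ξ → 143 = 0 + 1ξ, giving ξ = 143 kmol.
Outlet amounts (n = n₀ + ν ξ):
  M: 402.8 − 2(143) = 116.8
  R: 0 + 1(143) = 143
  Q: 0 + 1(143) = 143
Total out = 402.8 kmol; y_R = 143 / 402.8 = 0.355.

0.355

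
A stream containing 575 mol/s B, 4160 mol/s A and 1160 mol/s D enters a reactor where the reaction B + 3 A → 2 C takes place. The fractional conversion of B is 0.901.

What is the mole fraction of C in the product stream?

0.213

B reacted = 0.901 × 575 = 518.1 mol/s; ν_B = −1, so ξ = 518.1/1 = 518.1 mol/s.
Outlet amounts (n = n₀ + ν ξ):
  B: 575 − 1(518.1) = 56.92
  A: 4160 − 3(518.1) = 2606
  C: 0 + 2(518.1) = 1036
  D: 1160 (inert)
Total out = 4859 mol/s; y_C = 1036 / 4859 = 0.2133.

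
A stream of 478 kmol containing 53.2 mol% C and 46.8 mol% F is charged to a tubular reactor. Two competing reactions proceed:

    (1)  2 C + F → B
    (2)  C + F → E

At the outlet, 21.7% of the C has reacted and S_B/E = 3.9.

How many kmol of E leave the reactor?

6.27 kmol

Conversion of C: C consumed = 0.217 × 254.3 = 55.18 kmol = 2ξ₁ + 1ξ₂.
Selectivity: 1ξ₁ / (1ξ₂) = 3.9 → ξ₁ = 3.9 ξ₂.
Substitute: (2·3.9 + 1) ξ₂ = 55.18 → ξ₂ = 6.271 kmol, ξ₁ = 24.46 kmol.
Outlet amounts (n = n₀ + Σ ν·ξ):
  C: 254.3 − 2(24.46) − 1(6.271) = 199.1
  F: 223.7 − 1(24.46) − 1(6.271) = 193
  B: 0 + 1(24.46) = 24.46
  E: 0 + 1(6.271) = 6.271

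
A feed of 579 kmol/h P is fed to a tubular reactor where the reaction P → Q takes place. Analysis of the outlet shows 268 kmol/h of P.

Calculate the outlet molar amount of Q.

311 kmol/h

For P: n = n₀ − 1ξ → 268 = 579 − 1ξ, giving ξ = 311 kmol/h.
Outlet amounts (n = n₀ + ν ξ):
  P: 579 − 1(311) = 268
  Q: 0 + 1(311) = 311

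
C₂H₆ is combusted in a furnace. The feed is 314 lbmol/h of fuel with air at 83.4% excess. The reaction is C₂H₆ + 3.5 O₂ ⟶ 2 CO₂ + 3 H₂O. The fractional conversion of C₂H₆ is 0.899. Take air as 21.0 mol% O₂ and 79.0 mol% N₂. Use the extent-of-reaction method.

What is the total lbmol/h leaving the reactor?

10100 lbmol/h

Stoichiometric O₂ = 3.5 × 314 = 1099 lbmol/h; O₂ fed = 1099 × 1.834 = 2016 lbmol/h.
N₂ fed = 2016 × 79/21 = 7582 lbmol/h.
Fuel reacted = 0.899 × 314 → ξ = 282.3 lbmol/h.
Outlet (n = n₀ + ν ξ):
  C₂H₆: 314 − 1(282.3) = 31.71
  O₂: 2016 − 3.5(282.3) = 1028
  N₂: 7582 (inert)
  CO₂: 0 + 2(282.3) = 564.6
  H₂O: 0 + 3(282.3) = 846.9
Total out = 31.71 + 1028 + 7582 + 564.6 + 846.9 = 10050 lbmol/h.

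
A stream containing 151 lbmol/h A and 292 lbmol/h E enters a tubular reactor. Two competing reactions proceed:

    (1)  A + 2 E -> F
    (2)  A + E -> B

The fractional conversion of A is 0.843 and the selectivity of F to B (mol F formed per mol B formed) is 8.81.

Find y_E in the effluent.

0.25

Conversion of A: A consumed = 0.843 × 151 = 127.3 lbmol/h = 1ξ₁ + 1ξ₂.
Selectivity: 1ξ₁ / (1ξ₂) = 8.81 → ξ₁ = 8.81 ξ₂.
Substitute: (1·8.81 + 1) ξ₂ = 127.3 → ξ₂ = 12.98 lbmol/h, ξ₁ = 114.3 lbmol/h.
Outlet amounts (n = n₀ + Σ ν·ξ):
  A: 151 − 1(114.3) − 1(12.98) = 23.71
  E: 292 − 2(114.3) − 1(12.98) = 50.39
  F: 0 + 1(114.3) = 114.3
  B: 0 + 1(12.98) = 12.98
Total out = 201.4 lbmol/h; y_E = 50.39 / 201.4 = 0.2502.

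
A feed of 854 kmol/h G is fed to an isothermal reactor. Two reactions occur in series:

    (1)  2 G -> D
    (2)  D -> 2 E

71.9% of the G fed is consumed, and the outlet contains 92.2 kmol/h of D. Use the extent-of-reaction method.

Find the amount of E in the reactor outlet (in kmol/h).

Conversion of G: G consumed = 2ξ₁ = 0.719 × 854 → ξ₁ = 307 kmol/h.
D balance: n_D = 0 + 1ξ₁ − 1ξ₂ = 92.2 → ξ₂ = (1·307 − 92.2)/1 = 214.8 kmol/h.
Outlet amounts (n = n₀ + Σ ν·ξ):
  G: 854 − 2(307) = 240
  D: 0 + 1(307) − 1(214.8) = 92.2
  E: 0 + 2(214.8) = 429.6

430 kmol/h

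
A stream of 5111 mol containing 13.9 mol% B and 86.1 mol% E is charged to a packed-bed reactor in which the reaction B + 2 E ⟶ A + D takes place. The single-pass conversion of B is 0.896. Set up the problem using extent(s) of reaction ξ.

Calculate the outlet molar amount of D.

B reacted = 0.896 × 710.4 = 636.5 mol; ν_B = −1, so ξ = 636.5/1 = 636.5 mol.
Outlet amounts (n = n₀ + ν ξ):
  B: 710.4 − 1(636.5) = 73.88
  E: 4401 − 2(636.5) = 3127
  A: 0 + 1(636.5) = 636.5
  D: 0 + 1(636.5) = 636.5

637 mol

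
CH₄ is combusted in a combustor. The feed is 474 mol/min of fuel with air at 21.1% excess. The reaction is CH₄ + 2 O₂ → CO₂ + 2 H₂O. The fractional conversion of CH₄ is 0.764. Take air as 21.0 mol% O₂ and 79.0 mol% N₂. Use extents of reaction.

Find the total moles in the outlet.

Stoichiometric O₂ = 2 × 474 = 948 mol/min; O₂ fed = 948 × 1.211 = 1148 mol/min.
N₂ fed = 1148 × 79/21 = 4319 mol/min.
Fuel reacted = 0.764 × 474 → ξ = 362.1 mol/min.
Outlet (n = n₀ + ν ξ):
  CH₄: 474 − 1(362.1) = 111.9
  O₂: 1148 − 2(362.1) = 423.8
  N₂: 4319 (inert)
  CO₂: 0 + 1(362.1) = 362.1
  H₂O: 0 + 2(362.1) = 724.3
Total out = 111.9 + 423.8 + 4319 + 362.1 + 724.3 = 5941 mol/min.

5940 mol/min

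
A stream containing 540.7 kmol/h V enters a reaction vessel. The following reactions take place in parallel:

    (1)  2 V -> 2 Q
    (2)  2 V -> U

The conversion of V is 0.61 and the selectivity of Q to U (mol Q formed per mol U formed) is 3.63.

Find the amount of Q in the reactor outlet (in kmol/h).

213 kmol/h

Conversion of V: V consumed = 0.61 × 540.7 = 329.8 kmol/h = 2ξ₁ + 2ξ₂.
Selectivity: 2ξ₁ / (1ξ₂) = 3.63 → ξ₁ = 1.815 ξ₂.
Substitute: (2·1.815 + 2) ξ₂ = 329.8 → ξ₂ = 58.58 kmol/h, ξ₁ = 106.3 kmol/h.
Outlet amounts (n = n₀ + Σ ν·ξ):
  V: 540.7 − 2(106.3) − 2(58.58) = 210.9
  Q: 0 + 2(106.3) = 212.7
  U: 0 + 1(58.58) = 58.58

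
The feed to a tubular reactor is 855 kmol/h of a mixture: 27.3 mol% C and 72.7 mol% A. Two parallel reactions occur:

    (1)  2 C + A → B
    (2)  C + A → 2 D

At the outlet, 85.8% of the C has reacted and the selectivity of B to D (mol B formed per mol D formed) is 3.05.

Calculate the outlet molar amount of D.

Conversion of C: C consumed = 0.858 × 233.4 = 200.3 kmol/h = 2ξ₁ + 1ξ₂.
Selectivity: 1ξ₁ / (2ξ₂) = 3.05 → ξ₁ = 6.1 ξ₂.
Substitute: (2·6.1 + 1) ξ₂ = 200.3 → ξ₂ = 15.17 kmol/h, ξ₁ = 92.55 kmol/h.
Outlet amounts (n = n₀ + Σ ν·ξ):
  C: 233.4 − 2(92.55) − 1(15.17) = 33.14
  A: 621.6 − 1(92.55) − 1(15.17) = 513.9
  B: 0 + 1(92.55) = 92.55
  D: 0 + 2(15.17) = 30.34

30.3 kmol/h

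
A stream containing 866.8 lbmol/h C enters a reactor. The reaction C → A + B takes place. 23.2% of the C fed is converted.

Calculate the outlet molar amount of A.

C reacted = 0.232 × 866.8 = 201.1 lbmol/h; ν_C = −1, so ξ = 201.1/1 = 201.1 lbmol/h.
Outlet amounts (n = n₀ + ν ξ):
  C: 866.8 − 1(201.1) = 665.7
  A: 0 + 1(201.1) = 201.1
  B: 0 + 1(201.1) = 201.1

201 lbmol/h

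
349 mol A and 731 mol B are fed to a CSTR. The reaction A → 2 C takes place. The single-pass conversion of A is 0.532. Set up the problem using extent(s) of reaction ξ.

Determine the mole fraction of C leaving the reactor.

A reacted = 0.532 × 349 = 185.7 mol; ν_A = −1, so ξ = 185.7/1 = 185.7 mol.
Outlet amounts (n = n₀ + ν ξ):
  A: 349 − 1(185.7) = 163.3
  C: 0 + 2(185.7) = 371.3
  B: 731 (inert)
Total out = 1266 mol; y_C = 371.3 / 1266 = 0.2934.

0.293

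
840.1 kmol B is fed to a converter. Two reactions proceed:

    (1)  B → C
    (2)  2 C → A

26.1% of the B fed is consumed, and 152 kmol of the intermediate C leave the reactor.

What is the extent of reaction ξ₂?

Conversion of B: B consumed = 1ξ₁ = 0.261 × 840.1 → ξ₁ = 219.3 kmol.
C balance: n_C = 0 + 1ξ₁ − 2ξ₂ = 152 → ξ₂ = (1·219.3 − 152)/2 = 33.63 kmol.
Outlet amounts (n = n₀ + Σ ν·ξ):
  B: 840.1 − 1(219.3) = 620.8
  C: 0 + 1(219.3) − 2(33.63) = 152
  A: 0 + 1(33.63) = 33.63

ξ₂ = 33.6 kmol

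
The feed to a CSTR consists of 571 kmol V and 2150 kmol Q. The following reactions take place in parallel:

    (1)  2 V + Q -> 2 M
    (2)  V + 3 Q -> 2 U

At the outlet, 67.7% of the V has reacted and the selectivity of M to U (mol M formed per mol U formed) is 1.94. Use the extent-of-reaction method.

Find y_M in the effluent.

0.128

Conversion of V: V consumed = 0.677 × 571 = 386.6 kmol = 2ξ₁ + 1ξ₂.
Selectivity: 2ξ₁ / (2ξ₂) = 1.94 → ξ₁ = 1.94 ξ₂.
Substitute: (2·1.94 + 1) ξ₂ = 386.6 → ξ₂ = 79.21 kmol, ξ₁ = 153.7 kmol.
Outlet amounts (n = n₀ + Σ ν·ξ):
  V: 571 − 2(153.7) − 1(79.21) = 184.4
  Q: 2150 − 1(153.7) − 3(79.21) = 1759
  M: 0 + 2(153.7) = 307.4
  U: 0 + 2(79.21) = 158.4
Total out = 2409 kmol; y_M = 307.4 / 2409 = 0.1276.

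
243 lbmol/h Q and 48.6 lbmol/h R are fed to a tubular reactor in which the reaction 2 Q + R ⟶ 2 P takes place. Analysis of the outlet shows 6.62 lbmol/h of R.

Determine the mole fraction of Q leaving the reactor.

0.637

For R: n = n₀ − 1ξ → 6.62 = 48.6 − 1ξ, giving ξ = 41.98 lbmol/h.
Outlet amounts (n = n₀ + ν ξ):
  Q: 243 − 2(41.98) = 159
  R: 48.6 − 1(41.98) = 6.62
  P: 0 + 2(41.98) = 83.96
Total out = 249.6 lbmol/h; y_Q = 159 / 249.6 = 0.6371.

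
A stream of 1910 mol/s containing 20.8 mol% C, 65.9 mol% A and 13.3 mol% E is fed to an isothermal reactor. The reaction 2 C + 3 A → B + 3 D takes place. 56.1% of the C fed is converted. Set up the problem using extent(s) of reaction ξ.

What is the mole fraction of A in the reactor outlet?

C reacted = 0.561 × 397.3 = 222.9 mol/s; ν_C = −2, so ξ = 222.9/2 = 111.4 mol/s.
Outlet amounts (n = n₀ + ν ξ):
  C: 397.3 − 2(111.4) = 174.4
  A: 1259 − 3(111.4) = 924.4
  B: 0 + 1(111.4) = 111.4
  D: 0 + 3(111.4) = 334.3
  E: 254 (inert)
Total out = 1799 mol/s; y_A = 924.4 / 1799 = 0.514.

0.514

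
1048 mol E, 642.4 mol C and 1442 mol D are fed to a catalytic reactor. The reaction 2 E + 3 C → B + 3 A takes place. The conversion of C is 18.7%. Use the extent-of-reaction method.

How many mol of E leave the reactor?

C reacted = 0.187 × 642.4 = 120.1 mol; ν_C = −3, so ξ = 120.1/3 = 40.04 mol.
Outlet amounts (n = n₀ + ν ξ):
  E: 1048 − 2(40.04) = 967.9
  C: 642.4 − 3(40.04) = 522.3
  B: 0 + 1(40.04) = 40.04
  A: 0 + 3(40.04) = 120.1
  D: 1442 (inert)

968 mol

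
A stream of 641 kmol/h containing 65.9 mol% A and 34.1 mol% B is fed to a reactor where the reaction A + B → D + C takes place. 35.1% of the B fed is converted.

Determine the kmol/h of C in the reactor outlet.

76.7 kmol/h

B reacted = 0.351 × 218.6 = 76.72 kmol/h; ν_B = −1, so ξ = 76.72/1 = 76.72 kmol/h.
Outlet amounts (n = n₀ + ν ξ):
  A: 422.4 − 1(76.72) = 345.7
  B: 218.6 − 1(76.72) = 141.9
  D: 0 + 1(76.72) = 76.72
  C: 0 + 1(76.72) = 76.72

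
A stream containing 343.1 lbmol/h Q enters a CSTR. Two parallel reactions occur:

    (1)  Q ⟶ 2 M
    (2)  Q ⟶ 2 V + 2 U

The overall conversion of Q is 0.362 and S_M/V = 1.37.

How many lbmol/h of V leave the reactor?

105 lbmol/h

Conversion of Q: Q consumed = 0.362 × 343.1 = 124.2 lbmol/h = 1ξ₁ + 1ξ₂.
Selectivity: 2ξ₁ / (2ξ₂) = 1.37 → ξ₁ = 1.37 ξ₂.
Substitute: (1·1.37 + 1) ξ₂ = 124.2 → ξ₂ = 52.41 lbmol/h, ξ₁ = 71.8 lbmol/h.
Outlet amounts (n = n₀ + Σ ν·ξ):
  Q: 343.1 − 1(71.8) − 1(52.41) = 218.9
  M: 0 + 2(71.8) = 143.6
  V: 0 + 2(52.41) = 104.8
  U: 0 + 2(52.41) = 104.8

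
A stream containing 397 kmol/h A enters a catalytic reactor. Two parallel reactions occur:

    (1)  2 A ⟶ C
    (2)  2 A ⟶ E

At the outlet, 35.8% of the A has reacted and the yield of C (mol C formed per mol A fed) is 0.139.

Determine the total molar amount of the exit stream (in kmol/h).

326 kmol/h

Yield of C: 1ξ₁ / 397 = 0.139 → ξ₁ = 55.18 kmol/h.
Conversion of A: 2ξ₁ + 2ξ₂ = 0.358 × 397 = 142.1 → ξ₂ = 15.88 kmol/h.
Outlet amounts (n = n₀ + Σ ν·ξ):
  A: 397 − 2(55.18) − 2(15.88) = 254.9
  C: 0 + 1(55.18) = 55.18
  E: 0 + 1(15.88) = 15.88
Total out = 254.9 + 55.18 + 15.88 = 325.9 kmol/h.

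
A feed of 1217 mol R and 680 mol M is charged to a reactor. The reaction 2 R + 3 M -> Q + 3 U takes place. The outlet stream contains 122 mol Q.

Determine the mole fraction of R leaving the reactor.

0.548

For Q: n = n₀ + 1ξ → 122 = 0 + 1ξ, giving ξ = 122 mol.
Outlet amounts (n = n₀ + ν ξ):
  R: 1217 − 2(122) = 973
  M: 680 − 3(122) = 314
  Q: 0 + 1(122) = 122
  U: 0 + 3(122) = 366
Total out = 1775 mol; y_R = 973 / 1775 = 0.5482.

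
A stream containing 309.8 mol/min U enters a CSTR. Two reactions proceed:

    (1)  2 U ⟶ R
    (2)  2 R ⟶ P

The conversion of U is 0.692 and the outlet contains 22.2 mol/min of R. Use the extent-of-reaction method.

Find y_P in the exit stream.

0.265

Conversion of U: U consumed = 2ξ₁ = 0.692 × 309.8 → ξ₁ = 107.2 mol/min.
R balance: n_R = 0 + 1ξ₁ − 2ξ₂ = 22.2 → ξ₂ = (1·107.2 − 22.2)/2 = 42.5 mol/min.
Outlet amounts (n = n₀ + Σ ν·ξ):
  U: 309.8 − 2(107.2) = 95.42
  R: 0 + 1(107.2) − 2(42.5) = 22.2
  P: 0 + 1(42.5) = 42.5
Total out = 160.1 mol/min; y_P = 42.5 / 160.1 = 0.2654.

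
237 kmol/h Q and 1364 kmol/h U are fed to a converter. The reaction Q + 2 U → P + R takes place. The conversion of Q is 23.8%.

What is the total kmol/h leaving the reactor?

Q reacted = 0.238 × 237 = 56.41 kmol/h; ν_Q = −1, so ξ = 56.41/1 = 56.41 kmol/h.
Outlet amounts (n = n₀ + ν ξ):
  Q: 237 − 1(56.41) = 180.6
  U: 1364 − 2(56.41) = 1251
  P: 0 + 1(56.41) = 56.41
  R: 0 + 1(56.41) = 56.41
Total out = 180.6 + 1251 + 56.41 + 56.41 = 1545 kmol/h.

1540 kmol/h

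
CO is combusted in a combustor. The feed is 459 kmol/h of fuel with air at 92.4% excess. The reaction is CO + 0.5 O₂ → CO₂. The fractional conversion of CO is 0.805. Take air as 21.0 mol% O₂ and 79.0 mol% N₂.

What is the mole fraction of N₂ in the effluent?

0.699

Stoichiometric O₂ = 0.5 × 459 = 229.5 kmol/h; O₂ fed = 229.5 × 1.924 = 441.6 kmol/h.
N₂ fed = 441.6 × 79/21 = 1661 kmol/h.
Fuel reacted = 0.805 × 459 → ξ = 369.5 kmol/h.
Outlet (n = n₀ + ν ξ):
  CO: 459 − 1(369.5) = 89.5
  O₂: 441.6 − 0.5(369.5) = 256.8
  N₂: 1661 (inert)
  CO₂: 0 + 1(369.5) = 369.5
Total out = 2377 kmol/h; y_N₂ = 1661 / 2377 = 0.6988.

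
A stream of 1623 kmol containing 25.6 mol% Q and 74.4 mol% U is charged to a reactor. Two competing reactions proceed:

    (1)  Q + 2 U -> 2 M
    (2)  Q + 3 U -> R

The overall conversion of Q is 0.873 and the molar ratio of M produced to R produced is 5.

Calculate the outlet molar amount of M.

Conversion of Q: Q consumed = 0.873 × 415.5 = 362.7 kmol = 1ξ₁ + 1ξ₂.
Selectivity: 2ξ₁ / (1ξ₂) = 5 → ξ₁ = 2.5 ξ₂.
Substitute: (1·2.5 + 1) ξ₂ = 362.7 → ξ₂ = 103.6 kmol, ξ₁ = 259.1 kmol.
Outlet amounts (n = n₀ + Σ ν·ξ):
  Q: 415.5 − 1(259.1) − 1(103.6) = 52.77
  U: 1208 − 2(259.1) − 3(103.6) = 378.4
  M: 0 + 2(259.1) = 518.2
  R: 0 + 1(103.6) = 103.6

518 kmol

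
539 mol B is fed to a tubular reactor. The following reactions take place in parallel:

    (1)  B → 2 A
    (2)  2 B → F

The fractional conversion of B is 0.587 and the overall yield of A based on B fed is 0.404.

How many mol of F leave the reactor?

Yield of A: 2ξ₁ / 539 = 0.404 → ξ₁ = 108.9 mol.
Conversion of B: 1ξ₁ + 2ξ₂ = 0.587 × 539 = 316.4 → ξ₂ = 103.8 mol.
Outlet amounts (n = n₀ + Σ ν·ξ):
  B: 539 − 1(108.9) − 2(103.8) = 222.6
  A: 0 + 2(108.9) = 217.8
  F: 0 + 1(103.8) = 103.8

104 mol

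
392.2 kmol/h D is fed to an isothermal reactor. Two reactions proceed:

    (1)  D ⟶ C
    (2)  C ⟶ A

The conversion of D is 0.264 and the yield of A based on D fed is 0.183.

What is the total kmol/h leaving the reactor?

Conversion of D: D consumed = 1ξ₁ = 0.264 × 392.2 → ξ₁ = 103.5 kmol/h.
Yield of A: 1ξ₂ / 392.2 = 0.183 → ξ₂ = 71.77 kmol/h.
Outlet amounts (n = n₀ + Σ ν·ξ):
  D: 392.2 − 1(103.5) = 288.7
  C: 0 + 1(103.5) − 1(71.77) = 31.77
  A: 0 + 1(71.77) = 71.77
Total out = 288.7 + 31.77 + 71.77 = 392.2 kmol/h.

392 kmol/h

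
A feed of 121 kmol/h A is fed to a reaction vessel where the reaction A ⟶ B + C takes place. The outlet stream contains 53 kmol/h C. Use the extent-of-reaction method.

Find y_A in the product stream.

0.391

For C: n = n₀ + 1ξ → 53 = 0 + 1ξ, giving ξ = 53 kmol/h.
Outlet amounts (n = n₀ + ν ξ):
  A: 121 − 1(53) = 68
  B: 0 + 1(53) = 53
  C: 0 + 1(53) = 53
Total out = 174 kmol/h; y_A = 68 / 174 = 0.3908.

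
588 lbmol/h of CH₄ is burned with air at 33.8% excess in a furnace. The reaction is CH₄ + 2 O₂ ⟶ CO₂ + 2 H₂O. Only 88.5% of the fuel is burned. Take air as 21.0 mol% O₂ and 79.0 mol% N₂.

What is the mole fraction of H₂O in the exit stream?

0.129

Stoichiometric O₂ = 2 × 588 = 1176 lbmol/h; O₂ fed = 1176 × 1.338 = 1573 lbmol/h.
N₂ fed = 1573 × 79/21 = 5919 lbmol/h.
Fuel reacted = 0.885 × 588 → ξ = 520.4 lbmol/h.
Outlet (n = n₀ + ν ξ):
  CH₄: 588 − 1(520.4) = 67.62
  O₂: 1573 − 2(520.4) = 532.7
  N₂: 5919 (inert)
  CO₂: 0 + 1(520.4) = 520.4
  H₂O: 0 + 2(520.4) = 1041
Total out = 8081 lbmol/h; y_H₂O = 1041 / 8081 = 0.1288.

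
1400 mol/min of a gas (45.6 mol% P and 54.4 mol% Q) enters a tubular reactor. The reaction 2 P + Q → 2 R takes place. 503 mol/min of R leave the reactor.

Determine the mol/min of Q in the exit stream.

For R: n = n₀ + 2ξ → 503 = 0 + 2ξ, giving ξ = 251.5 mol/min.
Outlet amounts (n = n₀ + ν ξ):
  P: 638.4 − 2(251.5) = 135.4
  Q: 761.6 − 1(251.5) = 510.1
  R: 0 + 2(251.5) = 503

510 mol/min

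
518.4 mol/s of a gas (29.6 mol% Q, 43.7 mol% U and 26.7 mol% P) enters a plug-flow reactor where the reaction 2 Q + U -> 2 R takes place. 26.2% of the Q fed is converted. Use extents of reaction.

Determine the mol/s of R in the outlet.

40.2 mol/s

Q reacted = 0.262 × 153.4 = 40.2 mol/s; ν_Q = −2, so ξ = 40.2/2 = 20.1 mol/s.
Outlet amounts (n = n₀ + ν ξ):
  Q: 153.4 − 2(20.1) = 113.2
  U: 226.5 − 1(20.1) = 206.4
  R: 0 + 2(20.1) = 40.2
  P: 138.4 (inert)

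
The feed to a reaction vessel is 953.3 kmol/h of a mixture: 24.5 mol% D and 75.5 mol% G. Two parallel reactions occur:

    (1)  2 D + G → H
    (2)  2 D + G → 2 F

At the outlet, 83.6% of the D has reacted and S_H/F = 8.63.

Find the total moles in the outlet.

Conversion of D: D consumed = 0.836 × 233.6 = 195.3 kmol/h = 2ξ₁ + 2ξ₂.
Selectivity: 1ξ₁ / (2ξ₂) = 8.63 → ξ₁ = 17.26 ξ₂.
Substitute: (2·17.26 + 2) ξ₂ = 195.3 → ξ₂ = 5.347 kmol/h, ξ₁ = 92.28 kmol/h.
Outlet amounts (n = n₀ + Σ ν·ξ):
  D: 233.6 − 2(92.28) − 2(5.347) = 38.3
  G: 719.7 − 1(92.28) − 1(5.347) = 622.1
  H: 0 + 1(92.28) = 92.28
  F: 0 + 2(5.347) = 10.69
Total out = 38.3 + 622.1 + 92.28 + 10.69 = 763.4 kmol/h.

763 kmol/h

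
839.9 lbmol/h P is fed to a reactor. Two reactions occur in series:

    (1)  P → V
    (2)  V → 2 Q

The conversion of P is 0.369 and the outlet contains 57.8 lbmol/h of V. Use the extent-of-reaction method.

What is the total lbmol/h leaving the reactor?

1090 lbmol/h

Conversion of P: P consumed = 1ξ₁ = 0.369 × 839.9 → ξ₁ = 309.9 lbmol/h.
V balance: n_V = 0 + 1ξ₁ − 1ξ₂ = 57.8 → ξ₂ = (1·309.9 − 57.8)/1 = 252.1 lbmol/h.
Outlet amounts (n = n₀ + Σ ν·ξ):
  P: 839.9 − 1(309.9) = 530
  V: 0 + 1(309.9) − 1(252.1) = 57.8
  Q: 0 + 2(252.1) = 504.2
Total out = 530 + 57.8 + 504.2 = 1092 lbmol/h.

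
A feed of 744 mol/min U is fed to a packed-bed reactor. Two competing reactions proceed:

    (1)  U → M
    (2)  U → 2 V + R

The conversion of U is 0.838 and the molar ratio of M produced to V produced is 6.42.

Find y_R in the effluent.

0.054

Conversion of U: U consumed = 0.838 × 744 = 623.5 mol/min = 1ξ₁ + 1ξ₂.
Selectivity: 1ξ₁ / (2ξ₂) = 6.42 → ξ₁ = 12.84 ξ₂.
Substitute: (1·12.84 + 1) ξ₂ = 623.5 → ξ₂ = 45.05 mol/min, ξ₁ = 578.4 mol/min.
Outlet amounts (n = n₀ + Σ ν·ξ):
  U: 744 − 1(578.4) − 1(45.05) = 120.5
  M: 0 + 1(578.4) = 578.4
  V: 0 + 2(45.05) = 90.1
  R: 0 + 1(45.05) = 45.05
Total out = 834.1 mol/min; y_R = 45.05 / 834.1 = 0.05401.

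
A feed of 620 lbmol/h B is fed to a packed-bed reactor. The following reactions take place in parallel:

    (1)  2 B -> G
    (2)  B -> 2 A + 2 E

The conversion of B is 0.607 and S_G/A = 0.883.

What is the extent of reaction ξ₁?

Conversion of B: B consumed = 0.607 × 620 = 376.3 lbmol/h = 2ξ₁ + 1ξ₂.
Selectivity: 1ξ₁ / (2ξ₂) = 0.883 → ξ₁ = 1.766 ξ₂.
Substitute: (2·1.766 + 1) ξ₂ = 376.3 → ξ₂ = 83.04 lbmol/h, ξ₁ = 146.6 lbmol/h.
Outlet amounts (n = n₀ + Σ ν·ξ):
  B: 620 − 2(146.6) − 1(83.04) = 243.7
  G: 0 + 1(146.6) = 146.6
  A: 0 + 2(83.04) = 166.1
  E: 0 + 2(83.04) = 166.1

ξ₁ = 147 lbmol/h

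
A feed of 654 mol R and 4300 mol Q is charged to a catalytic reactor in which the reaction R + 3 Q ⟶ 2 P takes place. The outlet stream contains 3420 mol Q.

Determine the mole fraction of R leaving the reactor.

For Q: n = n₀ − 3ξ → 3420 = 4300 − 3ξ, giving ξ = 293.3 mol.
Outlet amounts (n = n₀ + ν ξ):
  R: 654 − 1(293.3) = 360.7
  Q: 4300 − 3(293.3) = 3420
  P: 0 + 2(293.3) = 586.7
Total out = 4367 mol; y_R = 360.7 / 4367 = 0.08258.

0.0826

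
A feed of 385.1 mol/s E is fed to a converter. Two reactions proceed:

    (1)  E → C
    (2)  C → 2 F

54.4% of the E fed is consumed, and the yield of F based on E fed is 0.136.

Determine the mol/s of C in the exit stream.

Conversion of E: E consumed = 1ξ₁ = 0.544 × 385.1 → ξ₁ = 209.5 mol/s.
Yield of F: 2ξ₂ / 385.1 = 0.136 → ξ₂ = 26.19 mol/s.
Outlet amounts (n = n₀ + Σ ν·ξ):
  E: 385.1 − 1(209.5) = 175.6
  C: 0 + 1(209.5) − 1(26.19) = 183.3
  F: 0 + 2(26.19) = 52.37

183 mol/s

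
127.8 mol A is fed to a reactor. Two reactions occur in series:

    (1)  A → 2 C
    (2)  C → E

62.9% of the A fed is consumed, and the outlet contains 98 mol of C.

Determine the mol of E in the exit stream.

Conversion of A: A consumed = 1ξ₁ = 0.629 × 127.8 → ξ₁ = 80.39 mol.
C balance: n_C = 0 + 2ξ₁ − 1ξ₂ = 98 → ξ₂ = (2·80.39 − 98)/1 = 62.77 mol.
Outlet amounts (n = n₀ + Σ ν·ξ):
  A: 127.8 − 1(80.39) = 47.41
  C: 0 + 2(80.39) − 1(62.77) = 98
  E: 0 + 1(62.77) = 62.77

62.8 mol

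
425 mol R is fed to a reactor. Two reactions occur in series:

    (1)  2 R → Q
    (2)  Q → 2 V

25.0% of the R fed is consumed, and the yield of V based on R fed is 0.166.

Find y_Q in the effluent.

0.0438

Conversion of R: R consumed = 2ξ₁ = 0.25 × 425 → ξ₁ = 53.12 mol.
Yield of V: 2ξ₂ / 425 = 0.166 → ξ₂ = 35.27 mol.
Outlet amounts (n = n₀ + Σ ν·ξ):
  R: 425 − 2(53.12) = 318.8
  Q: 0 + 1(53.12) − 1(35.27) = 17.85
  V: 0 + 2(35.27) = 70.55
Total out = 407.1 mol; y_Q = 17.85 / 407.1 = 0.04384.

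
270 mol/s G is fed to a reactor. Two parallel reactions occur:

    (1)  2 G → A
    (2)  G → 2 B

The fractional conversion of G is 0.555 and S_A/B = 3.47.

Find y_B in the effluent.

0.0958

Conversion of G: G consumed = 0.555 × 270 = 149.9 mol/s = 2ξ₁ + 1ξ₂.
Selectivity: 1ξ₁ / (2ξ₂) = 3.47 → ξ₁ = 6.94 ξ₂.
Substitute: (2·6.94 + 1) ξ₂ = 149.9 → ξ₂ = 10.07 mol/s, ξ₁ = 69.89 mol/s.
Outlet amounts (n = n₀ + Σ ν·ξ):
  G: 270 − 2(69.89) − 1(10.07) = 120.1
  A: 0 + 1(69.89) = 69.89
  B: 0 + 2(10.07) = 20.14
Total out = 210.2 mol/s; y_B = 20.14 / 210.2 = 0.09583.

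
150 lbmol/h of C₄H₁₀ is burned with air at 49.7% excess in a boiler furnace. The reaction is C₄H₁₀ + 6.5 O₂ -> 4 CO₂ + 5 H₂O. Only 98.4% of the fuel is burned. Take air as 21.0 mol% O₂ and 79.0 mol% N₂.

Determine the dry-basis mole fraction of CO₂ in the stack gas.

0.0897

Stoichiometric O₂ = 6.5 × 150 = 975 lbmol/h; O₂ fed = 975 × 1.497 = 1460 lbmol/h.
N₂ fed = 1460 × 79/21 = 5491 lbmol/h.
Fuel reacted = 0.984 × 150 → ξ = 147.6 lbmol/h.
Outlet (n = n₀ + ν ξ):
  C₄H₁₀: 150 − 1(147.6) = 2.4
  O₂: 1460 − 6.5(147.6) = 500.2
  N₂: 5491 (inert)
  CO₂: 0 + 4(147.6) = 590.4
  H₂O: 0 + 5(147.6) = 738
Dry total = 6584 lbmol/h; y_CO₂ (dry) = 590.4 / 6584 = 0.08968.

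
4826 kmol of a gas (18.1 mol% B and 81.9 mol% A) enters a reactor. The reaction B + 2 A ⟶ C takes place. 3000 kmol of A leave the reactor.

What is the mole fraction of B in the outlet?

For A: n = n₀ − 2ξ → 3000 = 3952 − 2ξ, giving ξ = 476.2 kmol.
Outlet amounts (n = n₀ + ν ξ):
  B: 873.5 − 1(476.2) = 397.3
  A: 3952 − 2(476.2) = 3000
  C: 0 + 1(476.2) = 476.2
Total out = 3874 kmol; y_B = 397.3 / 3874 = 0.1026.

0.103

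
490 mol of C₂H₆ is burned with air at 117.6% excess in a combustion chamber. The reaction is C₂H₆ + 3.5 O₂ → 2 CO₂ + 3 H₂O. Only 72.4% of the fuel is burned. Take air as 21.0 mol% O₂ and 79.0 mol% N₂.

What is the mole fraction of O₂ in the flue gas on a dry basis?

0.143

Stoichiometric O₂ = 3.5 × 490 = 1715 mol; O₂ fed = 1715 × 2.176 = 3732 mol.
N₂ fed = 3732 × 79/21 = 14040 mol.
Fuel reacted = 0.724 × 490 → ξ = 354.8 mol.
Outlet (n = n₀ + ν ξ):
  C₂H₆: 490 − 1(354.8) = 135.2
  O₂: 3732 − 3.5(354.8) = 2490
  N₂: 14040 (inert)
  CO₂: 0 + 2(354.8) = 709.5
  H₂O: 0 + 3(354.8) = 1064
Dry total = 17370 mol; y_O₂ (dry) = 2490 / 17370 = 0.1433.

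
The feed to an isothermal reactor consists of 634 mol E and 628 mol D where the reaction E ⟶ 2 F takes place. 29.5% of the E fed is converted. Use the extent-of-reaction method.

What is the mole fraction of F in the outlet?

E reacted = 0.295 × 634 = 187 mol; ν_E = −1, so ξ = 187/1 = 187 mol.
Outlet amounts (n = n₀ + ν ξ):
  E: 634 − 1(187) = 447
  F: 0 + 2(187) = 374.1
  D: 628 (inert)
Total out = 1449 mol; y_F = 374.1 / 1449 = 0.2581.

0.258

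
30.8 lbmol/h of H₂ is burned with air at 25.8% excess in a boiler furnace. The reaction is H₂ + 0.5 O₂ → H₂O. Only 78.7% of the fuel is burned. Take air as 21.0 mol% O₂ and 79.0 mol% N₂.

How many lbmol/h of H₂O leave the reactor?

Stoichiometric O₂ = 0.5 × 30.8 = 15.4 lbmol/h; O₂ fed = 15.4 × 1.258 = 19.37 lbmol/h.
N₂ fed = 19.37 × 79/21 = 72.88 lbmol/h.
Fuel reacted = 0.787 × 30.8 → ξ = 24.24 lbmol/h.
Outlet (n = n₀ + ν ξ):
  H₂: 30.8 − 1(24.24) = 6.56
  O₂: 19.37 − 0.5(24.24) = 7.253
  N₂: 72.88 (inert)
  H₂O: 0 + 1(24.24) = 24.24

24.2 lbmol/h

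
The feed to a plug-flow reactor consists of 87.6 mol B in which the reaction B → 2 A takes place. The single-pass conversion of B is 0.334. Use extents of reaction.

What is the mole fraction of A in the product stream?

B reacted = 0.334 × 87.6 = 29.26 mol; ν_B = −1, so ξ = 29.26/1 = 29.26 mol.
Outlet amounts (n = n₀ + ν ξ):
  B: 87.6 − 1(29.26) = 58.34
  A: 0 + 2(29.26) = 58.52
Total out = 116.9 mol; y_A = 58.52 / 116.9 = 0.5007.

0.501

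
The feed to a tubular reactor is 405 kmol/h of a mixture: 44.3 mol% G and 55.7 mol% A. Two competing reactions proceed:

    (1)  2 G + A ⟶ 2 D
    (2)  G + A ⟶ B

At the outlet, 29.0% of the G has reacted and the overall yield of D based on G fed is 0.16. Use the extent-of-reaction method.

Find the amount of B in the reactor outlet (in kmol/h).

23.3 kmol/h

Yield of D: 2ξ₁ / 179.4 = 0.16 → ξ₁ = 14.35 kmol/h.
Conversion of G: 2ξ₁ + 1ξ₂ = 0.29 × 179.4 = 52.03 → ξ₂ = 23.32 kmol/h.
Outlet amounts (n = n₀ + Σ ν·ξ):
  G: 179.4 − 2(14.35) − 1(23.32) = 127.4
  A: 225.6 − 1(14.35) − 1(23.32) = 187.9
  D: 0 + 2(14.35) = 28.71
  B: 0 + 1(23.32) = 23.32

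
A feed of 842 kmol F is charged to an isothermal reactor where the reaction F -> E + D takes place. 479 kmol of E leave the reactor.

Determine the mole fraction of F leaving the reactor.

0.275

For E: n = n₀ + 1ξ → 479 = 0 + 1ξ, giving ξ = 479 kmol.
Outlet amounts (n = n₀ + ν ξ):
  F: 842 − 1(479) = 363
  E: 0 + 1(479) = 479
  D: 0 + 1(479) = 479
Total out = 1321 kmol; y_F = 363 / 1321 = 0.2748.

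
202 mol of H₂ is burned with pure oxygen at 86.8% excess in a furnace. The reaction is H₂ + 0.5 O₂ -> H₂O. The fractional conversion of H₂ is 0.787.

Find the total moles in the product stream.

311 mol

Stoichiometric O₂ = 0.5 × 202 = 101 mol; O₂ fed = 101 × 1.868 = 188.7 mol.
Fuel reacted = 0.787 × 202 → ξ = 159 mol.
Outlet (n = n₀ + ν ξ):
  H₂: 202 − 1(159) = 43.03
  O₂: 188.7 − 0.5(159) = 109.2
  H₂O: 0 + 1(159) = 159
Total out = 43.03 + 109.2 + 159 = 311.2 mol.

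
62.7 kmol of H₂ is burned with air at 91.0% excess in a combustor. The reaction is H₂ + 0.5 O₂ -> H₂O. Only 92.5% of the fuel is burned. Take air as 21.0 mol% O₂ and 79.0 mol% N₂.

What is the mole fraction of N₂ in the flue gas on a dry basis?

0.864

Stoichiometric O₂ = 0.5 × 62.7 = 31.35 kmol; O₂ fed = 31.35 × 1.910 = 59.88 kmol.
N₂ fed = 59.88 × 79/21 = 225.3 kmol.
Fuel reacted = 0.925 × 62.7 → ξ = 58 kmol.
Outlet (n = n₀ + ν ξ):
  H₂: 62.7 − 1(58) = 4.703
  O₂: 59.88 − 0.5(58) = 30.88
  N₂: 225.3 (inert)
  H₂O: 0 + 1(58) = 58
Dry total = 260.8 kmol; y_N₂ (dry) = 225.3 / 260.8 = 0.8636.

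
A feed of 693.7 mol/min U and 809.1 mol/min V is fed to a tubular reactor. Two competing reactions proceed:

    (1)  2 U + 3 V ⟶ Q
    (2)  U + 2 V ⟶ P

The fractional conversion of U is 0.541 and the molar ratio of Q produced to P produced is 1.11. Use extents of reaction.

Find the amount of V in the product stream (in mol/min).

188 mol/min

Conversion of U: U consumed = 0.541 × 693.7 = 375.3 mol/min = 2ξ₁ + 1ξ₂.
Selectivity: 1ξ₁ / (1ξ₂) = 1.11 → ξ₁ = 1.11 ξ₂.
Substitute: (2·1.11 + 1) ξ₂ = 375.3 → ξ₂ = 116.6 mol/min, ξ₁ = 129.4 mol/min.
Outlet amounts (n = n₀ + Σ ν·ξ):
  U: 693.7 − 2(129.4) − 1(116.6) = 318.4
  V: 809.1 − 3(129.4) − 2(116.6) = 187.9
  Q: 0 + 1(129.4) = 129.4
  P: 0 + 1(116.6) = 116.6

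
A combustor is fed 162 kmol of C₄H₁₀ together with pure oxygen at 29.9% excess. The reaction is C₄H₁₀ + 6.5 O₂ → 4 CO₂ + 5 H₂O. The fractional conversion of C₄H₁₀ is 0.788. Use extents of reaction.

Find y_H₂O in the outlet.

0.371

Stoichiometric O₂ = 6.5 × 162 = 1053 kmol; O₂ fed = 1053 × 1.299 = 1368 kmol.
Fuel reacted = 0.788 × 162 → ξ = 127.7 kmol.
Outlet (n = n₀ + ν ξ):
  C₄H₁₀: 162 − 1(127.7) = 34.34
  O₂: 1368 − 6.5(127.7) = 538.1
  CO₂: 0 + 4(127.7) = 510.6
  H₂O: 0 + 5(127.7) = 638.3
Total out = 1721 kmol; y_H₂O = 638.3 / 1721 = 0.3708.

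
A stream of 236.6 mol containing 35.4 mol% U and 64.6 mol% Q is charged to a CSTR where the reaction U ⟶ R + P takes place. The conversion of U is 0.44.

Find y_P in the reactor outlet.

0.135

U reacted = 0.44 × 83.76 = 36.85 mol; ν_U = −1, so ξ = 36.85/1 = 36.85 mol.
Outlet amounts (n = n₀ + ν ξ):
  U: 83.76 − 1(36.85) = 46.9
  R: 0 + 1(36.85) = 36.85
  P: 0 + 1(36.85) = 36.85
  Q: 152.8 (inert)
Total out = 273.5 mol; y_P = 36.85 / 273.5 = 0.1348.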